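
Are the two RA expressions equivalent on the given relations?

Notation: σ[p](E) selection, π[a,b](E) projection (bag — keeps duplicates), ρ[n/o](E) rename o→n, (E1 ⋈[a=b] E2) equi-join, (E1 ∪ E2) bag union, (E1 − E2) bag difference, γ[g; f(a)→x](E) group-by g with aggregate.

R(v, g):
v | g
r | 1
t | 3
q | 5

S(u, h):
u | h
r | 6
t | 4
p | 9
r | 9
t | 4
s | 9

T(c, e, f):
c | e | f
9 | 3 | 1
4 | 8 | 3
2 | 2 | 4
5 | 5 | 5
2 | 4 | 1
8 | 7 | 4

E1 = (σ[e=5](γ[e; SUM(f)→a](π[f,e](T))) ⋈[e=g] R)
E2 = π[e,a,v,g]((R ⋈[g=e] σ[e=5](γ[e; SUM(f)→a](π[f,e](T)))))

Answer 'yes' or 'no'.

E1 subexpression sizes:
  T → 6
  π[f,e](T) → 6
  γ[e; SUM(f)→a](π[f,e](T)) → 6
  σ[e=5](γ[e; SUM(f)→a](π[f,e](T))) → 1
  R → 3
  (σ[e=5](γ[e; SUM(f)→a](π[f,e](T))) ⋈[e=g] R) → 1
E2 subexpression sizes:
  R → 3
  T → 6
  π[f,e](T) → 6
  γ[e; SUM(f)→a](π[f,e](T)) → 6
  σ[e=5](γ[e; SUM(f)→a](π[f,e](T))) → 1
  (R ⋈[g=e] σ[e=5](γ[e; SUM(f)→a](π[f,e](T)))) → 1
  π[e,a,v,g]((R ⋈[g=e] σ[e=5](γ[e; SUM(f)→a](π[f,e](T))))) → 1

E1 and E2 produce the same multiset:
e | a | v | g
5 | 5 | q | 5

yes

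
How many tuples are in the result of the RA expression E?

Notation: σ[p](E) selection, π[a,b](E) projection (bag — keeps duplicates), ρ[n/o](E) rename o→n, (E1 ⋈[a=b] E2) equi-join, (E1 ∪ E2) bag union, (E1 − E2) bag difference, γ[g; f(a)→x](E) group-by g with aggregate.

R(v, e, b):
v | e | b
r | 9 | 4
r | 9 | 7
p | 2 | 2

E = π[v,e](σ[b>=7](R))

Subexpression sizes:
  R → 3
  σ[b>=7](R) → 1
  π[v,e](σ[b>=7](R)) → 1

|E| = 1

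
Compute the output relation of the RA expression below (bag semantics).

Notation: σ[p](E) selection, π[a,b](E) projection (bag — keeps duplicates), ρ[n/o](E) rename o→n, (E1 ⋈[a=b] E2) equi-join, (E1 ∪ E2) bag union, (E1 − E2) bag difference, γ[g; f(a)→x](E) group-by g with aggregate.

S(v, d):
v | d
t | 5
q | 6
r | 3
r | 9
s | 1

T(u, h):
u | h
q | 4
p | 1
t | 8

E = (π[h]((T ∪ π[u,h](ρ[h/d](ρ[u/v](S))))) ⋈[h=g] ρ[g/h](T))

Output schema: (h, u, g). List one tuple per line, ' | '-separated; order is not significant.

Subexpression sizes:
  T → 3
  S → 5
  ρ[u/v](S) → 5
  ρ[h/d](ρ[u/v](S)) → 5
  π[u,h](ρ[h/d](ρ[u/v](S))) → 5
  (T ∪ π[u,h](ρ[h/d](ρ[u/v](S)))) → 8
  π[h]((T ∪ π[u,h](ρ[h/d](ρ[u/v](S))))) → 8
  T → 3
  ρ[g/h](T) → 3
  (π[h]((T ∪ π[u,h](ρ[h/d](ρ[u/v](S))))) ⋈[h=g] ρ[g/h](T)) → 4

== RESULT ==
h | u | g
1 | p | 1
1 | p | 1
4 | q | 4
8 | t | 8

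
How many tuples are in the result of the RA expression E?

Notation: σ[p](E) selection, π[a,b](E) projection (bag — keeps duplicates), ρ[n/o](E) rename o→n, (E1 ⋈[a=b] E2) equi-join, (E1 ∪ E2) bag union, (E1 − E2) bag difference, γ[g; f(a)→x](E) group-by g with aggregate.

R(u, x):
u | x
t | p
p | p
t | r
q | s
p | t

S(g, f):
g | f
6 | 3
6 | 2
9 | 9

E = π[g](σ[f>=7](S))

Row counts bottom-up:
  S → 3
  σ[f>=7](S) → 1
  π[g](σ[f>=7](S)) → 1

|E| = 1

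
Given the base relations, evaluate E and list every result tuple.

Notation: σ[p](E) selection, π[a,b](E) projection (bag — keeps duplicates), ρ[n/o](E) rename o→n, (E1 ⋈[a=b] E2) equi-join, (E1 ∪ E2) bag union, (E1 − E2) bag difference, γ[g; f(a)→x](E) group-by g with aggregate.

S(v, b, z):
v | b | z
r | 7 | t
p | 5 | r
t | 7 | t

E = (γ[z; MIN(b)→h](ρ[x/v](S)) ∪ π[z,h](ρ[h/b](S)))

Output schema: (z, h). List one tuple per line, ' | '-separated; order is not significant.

Stepwise |·|:
  S → 3
  ρ[x/v](S) → 3
  γ[z; MIN(b)→h](ρ[x/v](S)) → 2
  S → 3
  ρ[h/b](S) → 3
  π[z,h](ρ[h/b](S)) → 3
  (γ[z; MIN(b)→h](ρ[x/v](S)) ∪ π[z,h](ρ[h/b](S))) → 5

== RESULT ==
z | h
r | 5
r | 5
t | 7
t | 7
t | 7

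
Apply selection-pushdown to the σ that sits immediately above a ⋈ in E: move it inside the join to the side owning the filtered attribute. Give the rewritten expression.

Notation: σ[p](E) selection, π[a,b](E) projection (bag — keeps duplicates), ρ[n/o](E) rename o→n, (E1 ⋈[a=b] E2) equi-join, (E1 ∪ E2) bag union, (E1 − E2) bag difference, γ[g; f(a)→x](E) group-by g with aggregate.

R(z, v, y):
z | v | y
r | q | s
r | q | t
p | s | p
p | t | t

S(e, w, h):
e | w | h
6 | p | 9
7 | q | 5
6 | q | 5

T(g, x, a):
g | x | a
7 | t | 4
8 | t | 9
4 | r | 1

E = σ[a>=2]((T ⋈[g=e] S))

σ filters on a, owned by the left side.
E' = (σ[a>=2](T) ⋈[g=e] S)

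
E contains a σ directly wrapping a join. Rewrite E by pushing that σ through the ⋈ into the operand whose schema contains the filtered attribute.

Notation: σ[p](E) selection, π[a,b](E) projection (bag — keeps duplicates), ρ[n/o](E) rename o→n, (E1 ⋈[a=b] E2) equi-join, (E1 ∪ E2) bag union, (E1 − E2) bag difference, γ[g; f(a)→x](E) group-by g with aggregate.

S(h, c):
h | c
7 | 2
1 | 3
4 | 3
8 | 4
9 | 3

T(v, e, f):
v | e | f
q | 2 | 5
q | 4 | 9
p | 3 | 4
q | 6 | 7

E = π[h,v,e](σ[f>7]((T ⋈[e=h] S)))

σ filters on f, owned by the left side.
E' = π[h,v,e]((σ[f>7](T) ⋈[e=h] S))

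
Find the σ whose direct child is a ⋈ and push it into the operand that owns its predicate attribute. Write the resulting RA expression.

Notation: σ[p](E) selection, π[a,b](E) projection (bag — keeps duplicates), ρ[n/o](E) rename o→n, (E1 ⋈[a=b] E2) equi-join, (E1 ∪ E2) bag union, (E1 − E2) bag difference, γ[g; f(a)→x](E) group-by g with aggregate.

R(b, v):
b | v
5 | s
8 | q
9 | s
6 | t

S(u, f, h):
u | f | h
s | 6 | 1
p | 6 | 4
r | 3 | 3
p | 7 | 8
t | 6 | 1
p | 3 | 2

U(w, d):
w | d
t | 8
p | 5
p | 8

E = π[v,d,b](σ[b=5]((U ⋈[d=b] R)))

σ filters on b, owned by the right side.
E' = π[v,d,b]((U ⋈[d=b] σ[b=5](R)))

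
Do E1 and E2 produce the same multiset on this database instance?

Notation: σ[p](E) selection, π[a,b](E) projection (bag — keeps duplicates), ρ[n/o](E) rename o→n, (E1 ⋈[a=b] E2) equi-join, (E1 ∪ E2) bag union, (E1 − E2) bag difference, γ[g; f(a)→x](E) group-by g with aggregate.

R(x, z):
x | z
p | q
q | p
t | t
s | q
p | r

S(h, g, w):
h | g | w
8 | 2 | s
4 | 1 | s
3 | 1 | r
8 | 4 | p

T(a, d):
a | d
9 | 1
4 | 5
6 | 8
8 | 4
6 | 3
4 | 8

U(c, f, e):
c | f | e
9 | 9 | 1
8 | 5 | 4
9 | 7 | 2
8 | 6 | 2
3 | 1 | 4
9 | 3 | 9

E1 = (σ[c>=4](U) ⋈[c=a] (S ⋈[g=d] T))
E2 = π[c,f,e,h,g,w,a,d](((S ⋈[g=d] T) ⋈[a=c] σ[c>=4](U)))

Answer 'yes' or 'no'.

E1 per-node cardinality:
  U → 6
  σ[c>=4](U) → 5
  S → 4
  T → 6
  (S ⋈[g=d] T) → 3
  (σ[c>=4](U) ⋈[c=a] (S ⋈[g=d] T)) → 8
E2 per-node cardinality:
  S → 4
  T → 6
  (S ⋈[g=d] T) → 3
  U → 6
  σ[c>=4](U) → 5
  ((S ⋈[g=d] T) ⋈[a=c] σ[c>=4](U)) → 8
  π[c,f,e,h,g,w,a,d](((S ⋈[g=d] T) ⋈[a=c] σ[c>=4](U))) → 8

E1 and E2 produce the same multiset:
c | f | e | h | g | w | a | d
8 | 5 | 4 | 8 | 4 | p | 8 | 4
8 | 6 | 2 | 8 | 4 | p | 8 | 4
9 | 3 | 9 | 3 | 1 | r | 9 | 1
9 | 3 | 9 | 4 | 1 | s | 9 | 1
9 | 7 | 2 | 3 | 1 | r | 9 | 1
9 | 7 | 2 | 4 | 1 | s | 9 | 1
9 | 9 | 1 | 3 | 1 | r | 9 | 1
9 | 9 | 1 | 4 | 1 | s | 9 | 1

yes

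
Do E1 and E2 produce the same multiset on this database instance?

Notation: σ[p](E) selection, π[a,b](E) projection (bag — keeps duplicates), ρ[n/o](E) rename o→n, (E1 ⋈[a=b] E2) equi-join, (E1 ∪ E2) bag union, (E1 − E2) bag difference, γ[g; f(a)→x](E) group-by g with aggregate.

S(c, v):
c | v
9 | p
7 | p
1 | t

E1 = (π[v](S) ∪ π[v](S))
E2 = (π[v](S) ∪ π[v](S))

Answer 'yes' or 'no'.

E1 per-node cardinality:
  S → 3
  π[v](S) → 3
  S → 3
  π[v](S) → 3
  (π[v](S) ∪ π[v](S)) → 6
E2 per-node cardinality:
  S → 3
  π[v](S) → 3
  S → 3
  π[v](S) → 3
  (π[v](S) ∪ π[v](S)) → 6

E1 and E2 produce the same multiset:
v
p
p
p
p
t
t

yes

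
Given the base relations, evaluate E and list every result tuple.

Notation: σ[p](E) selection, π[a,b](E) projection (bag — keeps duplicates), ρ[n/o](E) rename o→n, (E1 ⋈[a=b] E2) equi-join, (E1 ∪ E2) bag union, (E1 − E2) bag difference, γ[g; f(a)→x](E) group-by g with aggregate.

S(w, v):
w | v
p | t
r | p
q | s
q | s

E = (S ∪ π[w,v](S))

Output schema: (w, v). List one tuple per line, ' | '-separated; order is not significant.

Stepwise |·|:
  S → 4
  S → 4
  π[w,v](S) → 4
  (S ∪ π[w,v](S)) → 8

== RESULT ==
w | v
p | t
p | t
q | s
q | s
q | s
q | s
r | p
r | p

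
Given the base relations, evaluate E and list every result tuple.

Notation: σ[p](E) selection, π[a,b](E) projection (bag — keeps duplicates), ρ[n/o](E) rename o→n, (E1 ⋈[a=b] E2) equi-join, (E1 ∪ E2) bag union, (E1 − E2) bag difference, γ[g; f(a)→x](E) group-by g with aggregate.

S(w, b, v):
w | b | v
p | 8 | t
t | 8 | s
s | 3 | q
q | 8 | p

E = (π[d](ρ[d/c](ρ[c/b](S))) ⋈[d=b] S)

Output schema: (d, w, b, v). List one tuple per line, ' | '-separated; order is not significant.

Subexpression sizes:
  S → 4
  ρ[c/b](S) → 4
  ρ[d/c](ρ[c/b](S)) → 4
  π[d](ρ[d/c](ρ[c/b](S))) → 4
  S → 4
  (π[d](ρ[d/c](ρ[c/b](S))) ⋈[d=b] S) → 10

== RESULT ==
d | w | b | v
3 | s | 3 | q
8 | p | 8 | t
8 | p | 8 | t
8 | p | 8 | t
8 | q | 8 | p
8 | q | 8 | p
8 | q | 8 | p
8 | t | 8 | s
8 | t | 8 | s
8 | t | 8 | s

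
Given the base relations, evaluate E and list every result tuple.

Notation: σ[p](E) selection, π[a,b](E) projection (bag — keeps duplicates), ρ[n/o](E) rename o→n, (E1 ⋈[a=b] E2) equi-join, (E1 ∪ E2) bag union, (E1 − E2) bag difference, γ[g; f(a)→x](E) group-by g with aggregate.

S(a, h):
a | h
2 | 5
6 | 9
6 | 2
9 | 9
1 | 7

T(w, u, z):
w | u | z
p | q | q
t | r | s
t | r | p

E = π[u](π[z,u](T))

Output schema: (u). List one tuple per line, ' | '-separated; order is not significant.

Stepwise |·|:
  T → 3
  π[z,u](T) → 3
  π[u](π[z,u](T)) → 3

== RESULT ==
u
q
r
r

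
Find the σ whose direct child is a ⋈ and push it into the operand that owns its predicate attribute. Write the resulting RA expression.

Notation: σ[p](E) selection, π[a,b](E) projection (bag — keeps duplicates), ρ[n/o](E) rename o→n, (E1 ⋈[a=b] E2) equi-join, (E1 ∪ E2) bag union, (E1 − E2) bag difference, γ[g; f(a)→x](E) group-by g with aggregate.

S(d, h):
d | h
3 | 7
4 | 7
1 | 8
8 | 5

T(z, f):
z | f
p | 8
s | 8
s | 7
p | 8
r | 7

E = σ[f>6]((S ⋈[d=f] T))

σ filters on f, owned by the right side.
E' = (S ⋈[d=f] σ[f>6](T))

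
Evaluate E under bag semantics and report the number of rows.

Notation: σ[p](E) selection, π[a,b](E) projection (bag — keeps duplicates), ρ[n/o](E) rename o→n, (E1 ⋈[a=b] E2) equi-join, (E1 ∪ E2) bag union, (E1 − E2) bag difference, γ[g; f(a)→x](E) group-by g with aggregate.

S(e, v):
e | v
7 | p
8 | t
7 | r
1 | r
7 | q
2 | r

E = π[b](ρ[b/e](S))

Row counts bottom-up:
  S → 6
  ρ[b/e](S) → 6
  π[b](ρ[b/e](S)) → 6

|E| = 6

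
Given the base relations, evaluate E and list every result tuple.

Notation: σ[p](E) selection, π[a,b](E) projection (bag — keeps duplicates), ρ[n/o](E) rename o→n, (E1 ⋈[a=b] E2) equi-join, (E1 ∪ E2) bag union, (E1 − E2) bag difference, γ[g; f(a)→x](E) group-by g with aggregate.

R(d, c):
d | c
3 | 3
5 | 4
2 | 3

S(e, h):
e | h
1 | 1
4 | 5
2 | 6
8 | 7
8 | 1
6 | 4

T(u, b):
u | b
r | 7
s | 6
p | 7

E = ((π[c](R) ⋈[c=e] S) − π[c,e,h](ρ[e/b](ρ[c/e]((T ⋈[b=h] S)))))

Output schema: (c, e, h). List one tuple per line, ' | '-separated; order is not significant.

Per-node cardinality:
  R → 3
  π[c](R) → 3
  S → 6
  (π[c](R) ⋈[c=e] S) → 1
  T → 3
  S → 6
  (T ⋈[b=h] S) → 3
  ρ[c/e]((T ⋈[b=h] S)) → 3
  ρ[e/b](ρ[c/e]((T ⋈[b=h] S))) → 3
  π[c,e,h](ρ[e/b](ρ[c/e]((T ⋈[b=h] S)))) → 3
  ((π[c](R) ⋈[c=e] S) − π[c,e,h](ρ[e/b](ρ[c/e]((T ⋈[b=h] S))))) → 1

== RESULT ==
c | e | h
4 | 4 | 5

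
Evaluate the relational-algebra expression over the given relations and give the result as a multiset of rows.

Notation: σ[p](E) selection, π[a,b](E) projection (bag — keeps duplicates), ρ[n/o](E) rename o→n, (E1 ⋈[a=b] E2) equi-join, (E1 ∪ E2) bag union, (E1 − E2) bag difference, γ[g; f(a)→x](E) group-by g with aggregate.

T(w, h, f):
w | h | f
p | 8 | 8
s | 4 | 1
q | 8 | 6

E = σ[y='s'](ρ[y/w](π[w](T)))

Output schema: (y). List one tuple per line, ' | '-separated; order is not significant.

Stepwise |·|:
  T → 3
  π[w](T) → 3
  ρ[y/w](π[w](T)) → 3
  σ[y='s'](ρ[y/w](π[w](T))) → 1

== RESULT ==
y
s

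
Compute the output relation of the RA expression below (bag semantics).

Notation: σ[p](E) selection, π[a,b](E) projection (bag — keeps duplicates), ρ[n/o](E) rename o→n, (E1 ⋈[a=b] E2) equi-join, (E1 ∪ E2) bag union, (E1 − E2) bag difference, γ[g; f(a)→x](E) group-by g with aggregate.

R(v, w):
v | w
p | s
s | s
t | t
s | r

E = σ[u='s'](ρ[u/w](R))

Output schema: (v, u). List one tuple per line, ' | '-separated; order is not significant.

Per-node cardinality:
  R → 4
  ρ[u/w](R) → 4
  σ[u='s'](ρ[u/w](R)) → 2

== RESULT ==
v | u
p | s
s | s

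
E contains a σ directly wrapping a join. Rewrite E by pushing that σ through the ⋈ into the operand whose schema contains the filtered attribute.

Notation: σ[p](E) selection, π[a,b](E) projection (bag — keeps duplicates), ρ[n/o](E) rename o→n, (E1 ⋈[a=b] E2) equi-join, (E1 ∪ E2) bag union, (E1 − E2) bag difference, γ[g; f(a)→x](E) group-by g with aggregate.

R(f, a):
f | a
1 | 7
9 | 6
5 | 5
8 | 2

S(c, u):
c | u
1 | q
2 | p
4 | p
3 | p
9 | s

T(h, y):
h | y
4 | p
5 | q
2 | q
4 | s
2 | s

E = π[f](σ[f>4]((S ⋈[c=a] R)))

σ filters on f, owned by the right side.
E' = π[f]((S ⋈[c=a] σ[f>4](R)))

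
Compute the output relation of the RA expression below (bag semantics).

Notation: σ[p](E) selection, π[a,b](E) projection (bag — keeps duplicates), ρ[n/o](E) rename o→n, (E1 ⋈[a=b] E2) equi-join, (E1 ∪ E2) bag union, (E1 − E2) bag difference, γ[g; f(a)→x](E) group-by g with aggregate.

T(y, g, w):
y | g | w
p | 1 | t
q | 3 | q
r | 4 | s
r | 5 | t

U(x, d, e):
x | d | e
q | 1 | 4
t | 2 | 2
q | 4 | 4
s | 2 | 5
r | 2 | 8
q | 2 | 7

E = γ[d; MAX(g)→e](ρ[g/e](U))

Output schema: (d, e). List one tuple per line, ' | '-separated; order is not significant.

Row counts bottom-up:
  U → 6
  ρ[g/e](U) → 6
  γ[d; MAX(g)→e](ρ[g/e](U)) → 3

== RESULT ==
d | e
1 | 4
2 | 8
4 | 4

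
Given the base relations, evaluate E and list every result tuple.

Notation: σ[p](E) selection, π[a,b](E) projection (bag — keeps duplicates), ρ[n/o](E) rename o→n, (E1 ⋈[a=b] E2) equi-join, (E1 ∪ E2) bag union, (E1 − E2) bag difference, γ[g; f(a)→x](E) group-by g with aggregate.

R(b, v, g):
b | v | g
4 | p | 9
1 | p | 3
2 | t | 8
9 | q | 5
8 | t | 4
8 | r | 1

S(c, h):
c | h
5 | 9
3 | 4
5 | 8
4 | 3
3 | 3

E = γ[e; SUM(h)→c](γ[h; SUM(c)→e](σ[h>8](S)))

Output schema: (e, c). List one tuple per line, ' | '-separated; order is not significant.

Per-node cardinality:
  S → 5
  σ[h>8](S) → 1
  γ[h; SUM(c)→e](σ[h>8](S)) → 1
  γ[e; SUM(h)→c](γ[h; SUM(c)→e](σ[h>8](S))) → 1

== RESULT ==
e | c
5 | 9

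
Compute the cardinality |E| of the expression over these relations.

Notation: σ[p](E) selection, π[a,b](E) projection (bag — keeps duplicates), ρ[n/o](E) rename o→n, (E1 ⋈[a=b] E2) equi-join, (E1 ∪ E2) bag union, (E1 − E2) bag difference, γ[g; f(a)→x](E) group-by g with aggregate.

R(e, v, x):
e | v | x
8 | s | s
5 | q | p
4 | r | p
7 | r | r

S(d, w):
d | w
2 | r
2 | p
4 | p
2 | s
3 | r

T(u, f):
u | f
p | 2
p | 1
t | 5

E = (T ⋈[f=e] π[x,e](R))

Per-node cardinality:
  T → 3
  R → 4
  π[x,e](R) → 4
  (T ⋈[f=e] π[x,e](R)) → 1

|E| = 1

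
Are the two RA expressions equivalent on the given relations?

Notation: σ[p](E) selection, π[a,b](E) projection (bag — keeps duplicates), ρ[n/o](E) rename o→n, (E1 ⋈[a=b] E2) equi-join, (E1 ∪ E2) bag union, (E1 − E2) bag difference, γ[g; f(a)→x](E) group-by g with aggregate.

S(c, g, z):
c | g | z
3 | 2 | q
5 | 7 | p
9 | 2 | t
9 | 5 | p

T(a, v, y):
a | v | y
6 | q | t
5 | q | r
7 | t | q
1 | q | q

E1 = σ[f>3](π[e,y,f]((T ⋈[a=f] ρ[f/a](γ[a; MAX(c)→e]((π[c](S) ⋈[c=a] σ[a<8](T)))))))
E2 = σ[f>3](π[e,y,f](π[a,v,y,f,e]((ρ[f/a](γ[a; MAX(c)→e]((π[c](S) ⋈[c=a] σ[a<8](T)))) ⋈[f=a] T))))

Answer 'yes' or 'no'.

E1 row counts bottom-up:
  T → 4
  S → 4
  π[c](S) → 4
  T → 4
  σ[a<8](T) → 4
  (π[c](S) ⋈[c=a] σ[a<8](T)) → 1
  γ[a; MAX(c)→e]((π[c](S) ⋈[c=a] σ[a<8](T))) → 1
  ρ[f/a](γ[a; MAX(c)→e]((π[c](S) ⋈[c=a] σ[a<8](T)))) → 1
  (T ⋈[a=f] ρ[f/a](γ[a; MAX(c)→e]((π[c](S) ⋈[c=a] σ[a<8](T))))) → 1
  π[e,y,f]((T ⋈[a=f] ρ[f/a](γ[a; MAX(c)→e]((π[c](S) ⋈[c=a] σ[a<8](T)))))) → 1
  σ[f>3](π[e,y,f]((T ⋈[a=f] ρ[f/a](γ[a; MAX(c)→e]((π[c](S) ⋈[c=a] σ[a<8](T))))))) → 1
E2 row counts bottom-up:
  S → 4
  π[c](S) → 4
  T → 4
  σ[a<8](T) → 4
  (π[c](S) ⋈[c=a] σ[a<8](T)) → 1
  γ[a; MAX(c)→e]((π[c](S) ⋈[c=a] σ[a<8](T))) → 1
  ρ[f/a](γ[a; MAX(c)→e]((π[c](S) ⋈[c=a] σ[a<8](T)))) → 1
  T → 4
  (ρ[f/a](γ[a; MAX(c)→e]((π[c](S) ⋈[c=a] σ[a<8](T)))) ⋈[f=a] T) → 1
  π[a,v,y,f,e]((ρ[f/a](γ[a; MAX(c)→e]((π[c](S) ⋈[c=a] σ[a<8](T)))) ⋈[f=a] T)) → 1
  π[e,y,f](π[a,v,y,f,e]((ρ[f/a](γ[a; MAX(c)→e]((π[c](S) ⋈[c=a] σ[a<8](T)))) ⋈[f=a] T))) → 1
  σ[f>3](π[e,y,f](π[a,v,y,f,e]((ρ[f/a](γ[a; MAX(c)→e]((π[c](S) ⋈[c=a] σ[a<8](T)))) ⋈[f=a] T)))) → 1

E1 and E2 produce the same multiset:
e | y | f
5 | r | 5

yes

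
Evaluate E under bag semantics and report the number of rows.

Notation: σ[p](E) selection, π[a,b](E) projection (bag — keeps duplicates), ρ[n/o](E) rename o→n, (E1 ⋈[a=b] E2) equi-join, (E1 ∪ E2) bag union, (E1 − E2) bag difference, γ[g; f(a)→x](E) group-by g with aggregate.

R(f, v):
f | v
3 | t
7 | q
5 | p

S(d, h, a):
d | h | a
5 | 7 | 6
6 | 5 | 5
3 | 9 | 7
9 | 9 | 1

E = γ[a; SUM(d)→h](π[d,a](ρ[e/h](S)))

Stepwise |·|:
  S → 4
  ρ[e/h](S) → 4
  π[d,a](ρ[e/h](S)) → 4
  γ[a; SUM(d)→h](π[d,a](ρ[e/h](S))) → 4

|E| = 4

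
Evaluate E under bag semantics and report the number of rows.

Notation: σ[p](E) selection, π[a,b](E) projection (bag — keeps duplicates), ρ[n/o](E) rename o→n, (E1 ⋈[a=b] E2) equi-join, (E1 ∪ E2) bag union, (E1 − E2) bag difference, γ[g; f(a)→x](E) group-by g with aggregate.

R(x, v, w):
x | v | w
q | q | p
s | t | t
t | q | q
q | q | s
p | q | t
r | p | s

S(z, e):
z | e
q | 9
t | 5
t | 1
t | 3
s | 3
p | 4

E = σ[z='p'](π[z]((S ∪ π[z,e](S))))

Stepwise |·|:
  S → 6
  S → 6
  π[z,e](S) → 6
  (S ∪ π[z,e](S)) → 12
  π[z]((S ∪ π[z,e](S))) → 12
  σ[z='p'](π[z]((S ∪ π[z,e](S)))) → 2

|E| = 2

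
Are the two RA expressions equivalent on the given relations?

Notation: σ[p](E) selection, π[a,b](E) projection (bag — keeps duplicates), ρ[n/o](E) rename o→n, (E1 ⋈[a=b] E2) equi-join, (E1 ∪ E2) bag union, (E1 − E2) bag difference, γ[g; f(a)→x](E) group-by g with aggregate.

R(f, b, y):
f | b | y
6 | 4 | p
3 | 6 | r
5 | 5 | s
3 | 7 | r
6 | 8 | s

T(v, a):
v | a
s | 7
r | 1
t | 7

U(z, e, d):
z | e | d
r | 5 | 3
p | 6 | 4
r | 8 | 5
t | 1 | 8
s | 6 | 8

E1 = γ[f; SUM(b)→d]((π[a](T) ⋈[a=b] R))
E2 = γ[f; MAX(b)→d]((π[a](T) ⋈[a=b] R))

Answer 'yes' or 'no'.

E1 row counts bottom-up:
  T → 3
  π[a](T) → 3
  R → 5
  (π[a](T) ⋈[a=b] R) → 2
  γ[f; SUM(b)→d]((π[a](T) ⋈[a=b] R)) → 1
E2 row counts bottom-up:
  T → 3
  π[a](T) → 3
  R → 5
  (π[a](T) ⋈[a=b] R) → 2
  γ[f; MAX(b)→d]((π[a](T) ⋈[a=b] R)) → 1

E1 result:
f | d
3 | 14
E2 result:
f | d
3 | 7
Witness: (3, 7) appears 0× in E1 but 1× in E2.

no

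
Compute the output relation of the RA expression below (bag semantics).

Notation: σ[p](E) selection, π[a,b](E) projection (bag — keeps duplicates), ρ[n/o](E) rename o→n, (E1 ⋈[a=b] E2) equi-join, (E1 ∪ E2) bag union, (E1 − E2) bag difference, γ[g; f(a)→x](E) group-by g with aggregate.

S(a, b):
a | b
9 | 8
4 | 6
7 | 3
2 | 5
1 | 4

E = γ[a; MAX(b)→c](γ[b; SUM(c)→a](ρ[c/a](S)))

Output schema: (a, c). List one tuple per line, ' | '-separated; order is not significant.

Stepwise |·|:
  S → 5
  ρ[c/a](S) → 5
  γ[b; SUM(c)→a](ρ[c/a](S)) → 5
  γ[a; MAX(b)→c](γ[b; SUM(c)→a](ρ[c/a](S))) → 5

== RESULT ==
a | c
1 | 4
2 | 5
4 | 6
7 | 3
9 | 8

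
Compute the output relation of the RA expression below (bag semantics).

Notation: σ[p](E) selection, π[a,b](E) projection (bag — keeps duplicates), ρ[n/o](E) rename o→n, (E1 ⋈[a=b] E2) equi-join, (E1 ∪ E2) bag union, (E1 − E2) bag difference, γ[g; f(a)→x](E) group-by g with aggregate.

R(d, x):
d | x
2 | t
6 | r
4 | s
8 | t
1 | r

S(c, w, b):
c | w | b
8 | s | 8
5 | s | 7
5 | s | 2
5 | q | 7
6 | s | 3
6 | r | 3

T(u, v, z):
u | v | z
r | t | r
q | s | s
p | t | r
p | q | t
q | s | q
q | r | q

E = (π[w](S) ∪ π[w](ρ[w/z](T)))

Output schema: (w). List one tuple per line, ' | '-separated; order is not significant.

Per-node cardinality:
  S → 6
  π[w](S) → 6
  T → 6
  ρ[w/z](T) → 6
  π[w](ρ[w/z](T)) → 6
  (π[w](S) ∪ π[w](ρ[w/z](T))) → 12

== RESULT ==
w
q
q
q
r
r
r
s
s
s
s
s
t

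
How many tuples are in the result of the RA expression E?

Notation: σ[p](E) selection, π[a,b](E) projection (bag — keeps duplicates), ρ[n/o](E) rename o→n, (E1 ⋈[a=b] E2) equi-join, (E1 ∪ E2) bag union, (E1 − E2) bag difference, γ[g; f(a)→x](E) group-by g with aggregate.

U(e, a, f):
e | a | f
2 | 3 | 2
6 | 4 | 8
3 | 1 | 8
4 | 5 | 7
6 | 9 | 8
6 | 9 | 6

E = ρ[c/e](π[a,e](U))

Per-node cardinality:
  U → 6
  π[a,e](U) → 6
  ρ[c/e](π[a,e](U)) → 6

|E| = 6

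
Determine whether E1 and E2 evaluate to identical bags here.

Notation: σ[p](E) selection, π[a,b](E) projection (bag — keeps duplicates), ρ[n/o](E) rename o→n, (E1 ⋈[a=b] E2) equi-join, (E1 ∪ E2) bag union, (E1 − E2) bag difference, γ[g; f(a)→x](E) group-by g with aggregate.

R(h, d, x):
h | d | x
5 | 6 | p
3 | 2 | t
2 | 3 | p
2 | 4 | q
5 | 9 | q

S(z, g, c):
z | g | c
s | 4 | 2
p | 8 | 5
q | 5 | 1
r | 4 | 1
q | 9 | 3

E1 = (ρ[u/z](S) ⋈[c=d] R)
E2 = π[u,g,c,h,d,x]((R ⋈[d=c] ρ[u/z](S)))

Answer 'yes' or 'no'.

E1 row counts bottom-up:
  S → 5
  ρ[u/z](S) → 5
  R → 5
  (ρ[u/z](S) ⋈[c=d] R) → 2
E2 row counts bottom-up:
  R → 5
  S → 5
  ρ[u/z](S) → 5
  (R ⋈[d=c] ρ[u/z](S)) → 2
  π[u,g,c,h,d,x]((R ⋈[d=c] ρ[u/z](S))) → 2

E1 and E2 produce the same multiset:
u | g | c | h | d | x
q | 9 | 3 | 2 | 3 | p
s | 4 | 2 | 3 | 2 | t

yes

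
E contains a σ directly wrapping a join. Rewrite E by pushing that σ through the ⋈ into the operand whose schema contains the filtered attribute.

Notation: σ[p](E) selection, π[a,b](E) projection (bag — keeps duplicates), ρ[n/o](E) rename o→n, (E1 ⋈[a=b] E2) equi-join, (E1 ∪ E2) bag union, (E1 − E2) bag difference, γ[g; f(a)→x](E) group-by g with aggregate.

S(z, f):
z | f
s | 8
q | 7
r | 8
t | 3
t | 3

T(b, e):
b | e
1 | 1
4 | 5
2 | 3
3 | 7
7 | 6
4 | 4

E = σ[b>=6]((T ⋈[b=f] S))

σ filters on b, owned by the left side.
E' = (σ[b>=6](T) ⋈[b=f] S)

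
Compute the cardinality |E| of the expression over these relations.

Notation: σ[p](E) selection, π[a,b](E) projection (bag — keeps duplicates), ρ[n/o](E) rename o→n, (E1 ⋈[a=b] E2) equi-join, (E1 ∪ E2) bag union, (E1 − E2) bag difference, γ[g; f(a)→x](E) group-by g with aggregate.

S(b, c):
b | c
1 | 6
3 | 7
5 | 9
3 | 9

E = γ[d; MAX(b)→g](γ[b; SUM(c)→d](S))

Row counts bottom-up:
  S → 4
  γ[b; SUM(c)→d](S) → 3
  γ[d; MAX(b)→g](γ[b; SUM(c)→d](S)) → 3

|E| = 3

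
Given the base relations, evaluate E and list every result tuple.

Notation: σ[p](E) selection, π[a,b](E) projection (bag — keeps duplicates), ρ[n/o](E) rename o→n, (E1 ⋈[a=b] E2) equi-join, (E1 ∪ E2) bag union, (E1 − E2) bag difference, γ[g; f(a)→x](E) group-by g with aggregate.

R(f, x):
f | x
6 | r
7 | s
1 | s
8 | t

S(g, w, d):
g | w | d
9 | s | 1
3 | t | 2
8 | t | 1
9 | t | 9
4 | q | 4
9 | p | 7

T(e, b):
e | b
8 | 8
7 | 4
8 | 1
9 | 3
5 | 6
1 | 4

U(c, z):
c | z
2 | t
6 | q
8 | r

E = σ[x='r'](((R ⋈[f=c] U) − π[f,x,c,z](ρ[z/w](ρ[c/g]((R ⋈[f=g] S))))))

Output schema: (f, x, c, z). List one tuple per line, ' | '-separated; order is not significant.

Per-node cardinality:
  R → 4
  U → 3
  (R ⋈[f=c] U) → 2
  R → 4
  S → 6
  (R ⋈[f=g] S) → 1
  ρ[c/g]((R ⋈[f=g] S)) → 1
  ρ[z/w](ρ[c/g]((R ⋈[f=g] S))) → 1
  π[f,x,c,z](ρ[z/w](ρ[c/g]((R ⋈[f=g] S)))) → 1
  ((R ⋈[f=c] U) − π[f,x,c,z](ρ[z/w](ρ[c/g]((R ⋈[f=g] S))))) → 2
  σ[x='r'](((R ⋈[f=c] U) − π[f,x,c,z](ρ[z/w](ρ[c/g]((R ⋈[f=g] S)))))) → 1

== RESULT ==
f | x | c | z
6 | r | 6 | q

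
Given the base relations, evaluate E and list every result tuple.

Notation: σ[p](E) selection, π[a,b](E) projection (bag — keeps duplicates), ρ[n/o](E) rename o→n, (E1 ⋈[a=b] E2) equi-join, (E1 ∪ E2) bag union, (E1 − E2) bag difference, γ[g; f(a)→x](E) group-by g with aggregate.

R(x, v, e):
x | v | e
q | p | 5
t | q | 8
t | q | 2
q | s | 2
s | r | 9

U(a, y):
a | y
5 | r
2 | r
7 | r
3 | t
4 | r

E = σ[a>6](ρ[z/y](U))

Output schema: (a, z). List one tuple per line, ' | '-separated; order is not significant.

Row counts bottom-up:
  U → 5
  ρ[z/y](U) → 5
  σ[a>6](ρ[z/y](U)) → 1

== RESULT ==
a | z
7 | r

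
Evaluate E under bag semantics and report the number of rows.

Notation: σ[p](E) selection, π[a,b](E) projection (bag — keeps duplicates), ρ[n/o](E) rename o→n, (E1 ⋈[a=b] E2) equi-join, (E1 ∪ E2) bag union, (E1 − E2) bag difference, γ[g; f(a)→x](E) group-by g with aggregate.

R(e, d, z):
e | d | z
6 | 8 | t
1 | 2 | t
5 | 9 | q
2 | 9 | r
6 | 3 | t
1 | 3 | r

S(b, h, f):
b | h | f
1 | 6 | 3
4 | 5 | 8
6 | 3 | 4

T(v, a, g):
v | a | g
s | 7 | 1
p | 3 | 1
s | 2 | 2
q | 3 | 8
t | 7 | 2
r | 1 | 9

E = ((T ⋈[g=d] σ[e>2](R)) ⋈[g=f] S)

Row counts bottom-up:
  T → 6
  R → 6
  σ[e>2](R) → 3
  (T ⋈[g=d] σ[e>2](R)) → 2
  S → 3
  ((T ⋈[g=d] σ[e>2](R)) ⋈[g=f] S) → 1

|E| = 1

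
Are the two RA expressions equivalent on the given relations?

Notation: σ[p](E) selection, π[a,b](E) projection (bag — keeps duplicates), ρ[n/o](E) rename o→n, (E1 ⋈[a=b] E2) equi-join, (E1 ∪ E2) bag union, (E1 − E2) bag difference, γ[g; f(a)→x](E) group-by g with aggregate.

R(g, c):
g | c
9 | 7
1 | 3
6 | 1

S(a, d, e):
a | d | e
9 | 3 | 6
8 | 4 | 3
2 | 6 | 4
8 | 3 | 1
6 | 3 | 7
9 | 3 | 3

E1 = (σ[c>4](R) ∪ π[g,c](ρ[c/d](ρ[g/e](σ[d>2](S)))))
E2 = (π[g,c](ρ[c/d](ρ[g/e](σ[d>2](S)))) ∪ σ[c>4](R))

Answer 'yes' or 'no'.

E1 stepwise |·|:
  R → 3
  σ[c>4](R) → 1
  S → 6
  σ[d>2](S) → 6
  ρ[g/e](σ[d>2](S)) → 6
  ρ[c/d](ρ[g/e](σ[d>2](S))) → 6
  π[g,c](ρ[c/d](ρ[g/e](σ[d>2](S)))) → 6
  (σ[c>4](R) ∪ π[g,c](ρ[c/d](ρ[g/e](σ[d>2](S))))) → 7
E2 stepwise |·|:
  S → 6
  σ[d>2](S) → 6
  ρ[g/e](σ[d>2](S)) → 6
  ρ[c/d](ρ[g/e](σ[d>2](S))) → 6
  π[g,c](ρ[c/d](ρ[g/e](σ[d>2](S)))) → 6
  R → 3
  σ[c>4](R) → 1
  (π[g,c](ρ[c/d](ρ[g/e](σ[d>2](S)))) ∪ σ[c>4](R)) → 7

E1 and E2 produce the same multiset:
g | c
1 | 3
3 | 3
3 | 4
4 | 6
6 | 3
7 | 3
9 | 7

yes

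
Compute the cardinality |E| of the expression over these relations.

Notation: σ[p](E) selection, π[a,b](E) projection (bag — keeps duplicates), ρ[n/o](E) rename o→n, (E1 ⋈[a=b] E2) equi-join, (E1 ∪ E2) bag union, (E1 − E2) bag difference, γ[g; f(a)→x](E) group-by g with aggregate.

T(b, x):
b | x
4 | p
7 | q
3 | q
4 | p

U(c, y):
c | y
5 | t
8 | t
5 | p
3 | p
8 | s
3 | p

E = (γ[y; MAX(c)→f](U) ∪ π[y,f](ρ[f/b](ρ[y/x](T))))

Subexpression sizes:
  U → 6
  γ[y; MAX(c)→f](U) → 3
  T → 4
  ρ[y/x](T) → 4
  ρ[f/b](ρ[y/x](T)) → 4
  π[y,f](ρ[f/b](ρ[y/x](T))) → 4
  (γ[y; MAX(c)→f](U) ∪ π[y,f](ρ[f/b](ρ[y/x](T)))) → 7

|E| = 7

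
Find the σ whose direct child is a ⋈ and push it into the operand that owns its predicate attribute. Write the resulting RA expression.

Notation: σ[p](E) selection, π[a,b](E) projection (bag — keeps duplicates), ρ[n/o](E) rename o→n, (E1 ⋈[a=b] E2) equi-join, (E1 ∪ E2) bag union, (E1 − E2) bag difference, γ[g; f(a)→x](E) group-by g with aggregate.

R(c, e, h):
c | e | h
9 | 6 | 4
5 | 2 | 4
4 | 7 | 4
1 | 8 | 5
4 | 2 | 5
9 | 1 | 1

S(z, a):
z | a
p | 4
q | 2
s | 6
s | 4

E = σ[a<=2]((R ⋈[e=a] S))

σ filters on a, owned by the right side.
E' = (R ⋈[e=a] σ[a<=2](S))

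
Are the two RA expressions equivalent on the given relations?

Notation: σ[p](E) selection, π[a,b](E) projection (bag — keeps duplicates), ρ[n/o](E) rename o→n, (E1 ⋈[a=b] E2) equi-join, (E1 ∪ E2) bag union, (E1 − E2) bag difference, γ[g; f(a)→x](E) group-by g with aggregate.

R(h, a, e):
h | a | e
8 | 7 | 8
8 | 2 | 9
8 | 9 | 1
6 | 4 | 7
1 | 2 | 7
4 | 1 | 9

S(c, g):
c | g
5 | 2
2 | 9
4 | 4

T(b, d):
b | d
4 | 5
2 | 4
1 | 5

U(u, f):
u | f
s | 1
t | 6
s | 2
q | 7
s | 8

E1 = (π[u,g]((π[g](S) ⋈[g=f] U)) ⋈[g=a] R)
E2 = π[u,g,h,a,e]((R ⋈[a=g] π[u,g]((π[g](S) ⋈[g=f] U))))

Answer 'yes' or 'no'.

E1 subexpression sizes:
  S → 3
  π[g](S) → 3
  U → 5
  (π[g](S) ⋈[g=f] U) → 1
  π[u,g]((π[g](S) ⋈[g=f] U)) → 1
  R → 6
  (π[u,g]((π[g](S) ⋈[g=f] U)) ⋈[g=a] R) → 2
E2 subexpression sizes:
  R → 6
  S → 3
  π[g](S) → 3
  U → 5
  (π[g](S) ⋈[g=f] U) → 1
  π[u,g]((π[g](S) ⋈[g=f] U)) → 1
  (R ⋈[a=g] π[u,g]((π[g](S) ⋈[g=f] U))) → 2
  π[u,g,h,a,e]((R ⋈[a=g] π[u,g]((π[g](S) ⋈[g=f] U)))) → 2

E1 and E2 produce the same multiset:
u | g | h | a | e
s | 2 | 1 | 2 | 7
s | 2 | 8 | 2 | 9

yes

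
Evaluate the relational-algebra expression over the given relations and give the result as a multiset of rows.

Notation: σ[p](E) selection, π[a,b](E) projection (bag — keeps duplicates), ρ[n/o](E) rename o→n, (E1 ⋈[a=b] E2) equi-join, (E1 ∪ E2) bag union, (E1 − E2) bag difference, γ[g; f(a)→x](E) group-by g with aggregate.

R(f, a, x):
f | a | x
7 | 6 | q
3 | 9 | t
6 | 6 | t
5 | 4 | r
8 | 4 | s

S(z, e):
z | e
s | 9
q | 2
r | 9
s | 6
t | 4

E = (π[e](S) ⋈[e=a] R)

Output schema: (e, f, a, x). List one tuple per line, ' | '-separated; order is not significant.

Subexpression sizes:
  S → 5
  π[e](S) → 5
  R → 5
  (π[e](S) ⋈[e=a] R) → 6

== RESULT ==
e | f | a | x
4 | 5 | 4 | r
4 | 8 | 4 | s
6 | 6 | 6 | t
6 | 7 | 6 | q
9 | 3 | 9 | t
9 | 3 | 9 | t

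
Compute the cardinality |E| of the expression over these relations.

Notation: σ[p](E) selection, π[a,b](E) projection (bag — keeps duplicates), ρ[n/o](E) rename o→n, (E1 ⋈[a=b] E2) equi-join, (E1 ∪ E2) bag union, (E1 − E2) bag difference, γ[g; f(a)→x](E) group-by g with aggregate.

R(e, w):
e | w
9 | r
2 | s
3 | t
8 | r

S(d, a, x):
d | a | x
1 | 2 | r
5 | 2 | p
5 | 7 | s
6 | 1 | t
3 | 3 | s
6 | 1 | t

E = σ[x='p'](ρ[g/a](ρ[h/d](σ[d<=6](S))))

Stepwise |·|:
  S → 6
  σ[d<=6](S) → 6
  ρ[h/d](σ[d<=6](S)) → 6
  ρ[g/a](ρ[h/d](σ[d<=6](S))) → 6
  σ[x='p'](ρ[g/a](ρ[h/d](σ[d<=6](S)))) → 1

|E| = 1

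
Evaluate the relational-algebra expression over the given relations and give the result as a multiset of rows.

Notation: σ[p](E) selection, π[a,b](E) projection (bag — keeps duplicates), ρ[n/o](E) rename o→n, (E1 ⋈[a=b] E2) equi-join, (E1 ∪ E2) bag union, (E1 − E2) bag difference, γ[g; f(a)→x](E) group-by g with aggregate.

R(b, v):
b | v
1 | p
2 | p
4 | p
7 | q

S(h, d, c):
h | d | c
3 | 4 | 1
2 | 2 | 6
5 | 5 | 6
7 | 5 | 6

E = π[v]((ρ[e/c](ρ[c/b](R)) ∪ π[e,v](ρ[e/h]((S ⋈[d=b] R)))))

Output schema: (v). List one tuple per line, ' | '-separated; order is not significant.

Subexpression sizes:
  R → 4
  ρ[c/b](R) → 4
  ρ[e/c](ρ[c/b](R)) → 4
  S → 4
  R → 4
  (S ⋈[d=b] R) → 2
  ρ[e/h]((S ⋈[d=b] R)) → 2
  π[e,v](ρ[e/h]((S ⋈[d=b] R))) → 2
  (ρ[e/c](ρ[c/b](R)) ∪ π[e,v](ρ[e/h]((S ⋈[d=b] R)))) → 6
  π[v]((ρ[e/c](ρ[c/b](R)) ∪ π[e,v](ρ[e/h]((S ⋈[d=b] R))))) → 6

== RESULT ==
v
p
p
p
p
p
q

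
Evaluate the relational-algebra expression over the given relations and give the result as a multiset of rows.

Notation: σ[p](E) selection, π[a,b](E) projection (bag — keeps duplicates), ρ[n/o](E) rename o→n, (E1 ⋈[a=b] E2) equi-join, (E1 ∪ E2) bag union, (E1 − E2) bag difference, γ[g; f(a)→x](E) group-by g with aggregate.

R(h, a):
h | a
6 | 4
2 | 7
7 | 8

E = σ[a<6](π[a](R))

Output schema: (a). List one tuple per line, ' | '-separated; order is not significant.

Row counts bottom-up:
  R → 3
  π[a](R) → 3
  σ[a<6](π[a](R)) → 1

== RESULT ==
a
4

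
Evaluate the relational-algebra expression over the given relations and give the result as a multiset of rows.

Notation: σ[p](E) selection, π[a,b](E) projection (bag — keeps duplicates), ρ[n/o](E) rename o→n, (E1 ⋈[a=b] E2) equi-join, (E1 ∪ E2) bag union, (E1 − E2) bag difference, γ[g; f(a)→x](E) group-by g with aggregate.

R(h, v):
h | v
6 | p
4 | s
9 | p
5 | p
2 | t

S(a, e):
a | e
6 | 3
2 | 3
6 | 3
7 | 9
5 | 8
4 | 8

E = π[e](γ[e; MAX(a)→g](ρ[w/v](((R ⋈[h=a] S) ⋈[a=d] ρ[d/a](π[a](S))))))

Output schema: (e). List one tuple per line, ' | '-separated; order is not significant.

Subexpression sizes:
  R → 5
  S → 6
  (R ⋈[h=a] S) → 5
  S → 6
  π[a](S) → 6
  ρ[d/a](π[a](S)) → 6
  ((R ⋈[h=a] S) ⋈[a=d] ρ[d/a](π[a](S))) → 7
  ρ[w/v](((R ⋈[h=a] S) ⋈[a=d] ρ[d/a](π[a](S)))) → 7
  γ[e; MAX(a)→g](ρ[w/v](((R ⋈[h=a] S) ⋈[a=d] ρ[d/a](π[a](S))))) → 2
  π[e](γ[e; MAX(a)→g](ρ[w/v](((R ⋈[h=a] S) ⋈[a=d] ρ[d/a](π[a](S)))))) → 2

== RESULT ==
e
3
8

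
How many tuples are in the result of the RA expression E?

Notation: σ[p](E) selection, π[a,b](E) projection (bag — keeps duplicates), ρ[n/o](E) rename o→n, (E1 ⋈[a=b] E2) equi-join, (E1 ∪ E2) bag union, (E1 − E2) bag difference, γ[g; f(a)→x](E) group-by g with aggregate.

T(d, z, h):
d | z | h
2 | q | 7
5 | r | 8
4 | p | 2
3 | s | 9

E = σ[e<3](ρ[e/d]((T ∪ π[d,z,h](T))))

Per-node cardinality:
  T → 4
  T → 4
  π[d,z,h](T) → 4
  (T ∪ π[d,z,h](T)) → 8
  ρ[e/d]((T ∪ π[d,z,h](T))) → 8
  σ[e<3](ρ[e/d]((T ∪ π[d,z,h](T)))) → 2

|E| = 2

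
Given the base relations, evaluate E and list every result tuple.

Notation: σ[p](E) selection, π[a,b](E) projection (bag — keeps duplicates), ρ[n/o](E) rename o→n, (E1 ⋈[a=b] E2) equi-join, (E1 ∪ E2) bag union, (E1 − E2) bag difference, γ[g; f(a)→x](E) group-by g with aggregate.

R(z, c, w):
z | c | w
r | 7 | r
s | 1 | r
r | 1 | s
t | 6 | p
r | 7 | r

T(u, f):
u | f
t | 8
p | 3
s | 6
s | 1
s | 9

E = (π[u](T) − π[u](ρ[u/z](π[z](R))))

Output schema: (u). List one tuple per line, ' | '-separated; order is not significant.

Row counts bottom-up:
  T → 5
  π[u](T) → 5
  R → 5
  π[z](R) → 5
  ρ[u/z](π[z](R)) → 5
  π[u](ρ[u/z](π[z](R))) → 5
  (π[u](T) − π[u](ρ[u/z](π[z](R)))) → 3

== RESULT ==
u
p
s
s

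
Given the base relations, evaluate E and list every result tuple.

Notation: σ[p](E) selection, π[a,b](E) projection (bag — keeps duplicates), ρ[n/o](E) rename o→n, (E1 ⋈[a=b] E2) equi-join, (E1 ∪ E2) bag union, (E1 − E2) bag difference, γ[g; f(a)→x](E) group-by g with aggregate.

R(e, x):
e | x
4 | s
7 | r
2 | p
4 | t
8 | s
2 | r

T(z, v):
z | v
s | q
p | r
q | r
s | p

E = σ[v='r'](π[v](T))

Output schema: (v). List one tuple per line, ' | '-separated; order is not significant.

Per-node cardinality:
  T → 4
  π[v](T) → 4
  σ[v='r'](π[v](T)) → 2

== RESULT ==
v
r
r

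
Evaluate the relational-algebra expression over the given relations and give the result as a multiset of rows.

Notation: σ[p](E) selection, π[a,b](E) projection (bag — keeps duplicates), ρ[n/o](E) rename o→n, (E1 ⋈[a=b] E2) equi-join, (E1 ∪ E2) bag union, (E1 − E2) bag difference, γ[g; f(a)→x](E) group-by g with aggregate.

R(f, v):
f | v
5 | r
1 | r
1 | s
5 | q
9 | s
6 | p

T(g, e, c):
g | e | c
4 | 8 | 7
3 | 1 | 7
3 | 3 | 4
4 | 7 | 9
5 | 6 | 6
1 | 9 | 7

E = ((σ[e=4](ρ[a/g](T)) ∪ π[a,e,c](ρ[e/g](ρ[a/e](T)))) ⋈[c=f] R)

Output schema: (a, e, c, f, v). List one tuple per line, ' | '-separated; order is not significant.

Per-node cardinality:
  T → 6
  ρ[a/g](T) → 6
  σ[e=4](ρ[a/g](T)) → 0
  T → 6
  ρ[a/e](T) → 6
  ρ[e/g](ρ[a/e](T)) → 6
  π[a,e,c](ρ[e/g](ρ[a/e](T))) → 6
  (σ[e=4](ρ[a/g](T)) ∪ π[a,e,c](ρ[e/g](ρ[a/e](T)))) → 6
  R → 6
  ((σ[e=4](ρ[a/g](T)) ∪ π[a,e,c](ρ[e/g](ρ[a/e](T)))) ⋈[c=f] R) → 2

== RESULT ==
a | e | c | f | v
6 | 5 | 6 | 6 | p
7 | 4 | 9 | 9 | s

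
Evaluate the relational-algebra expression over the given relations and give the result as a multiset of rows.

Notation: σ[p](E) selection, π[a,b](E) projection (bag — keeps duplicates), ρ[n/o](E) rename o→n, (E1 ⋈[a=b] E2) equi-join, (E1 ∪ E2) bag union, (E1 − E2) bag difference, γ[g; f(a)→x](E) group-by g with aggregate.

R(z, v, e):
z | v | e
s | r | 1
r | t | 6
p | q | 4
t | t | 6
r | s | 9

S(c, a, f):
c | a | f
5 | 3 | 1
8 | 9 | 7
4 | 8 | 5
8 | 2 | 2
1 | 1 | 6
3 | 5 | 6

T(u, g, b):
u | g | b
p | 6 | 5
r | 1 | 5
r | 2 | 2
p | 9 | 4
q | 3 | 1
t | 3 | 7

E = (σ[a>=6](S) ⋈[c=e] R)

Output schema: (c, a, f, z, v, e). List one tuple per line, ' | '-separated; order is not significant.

Per-node cardinality:
  S → 6
  σ[a>=6](S) → 2
  R → 5
  (σ[a>=6](S) ⋈[c=e] R) → 1

== RESULT ==
c | a | f | z | v | e
4 | 8 | 5 | p | q | 4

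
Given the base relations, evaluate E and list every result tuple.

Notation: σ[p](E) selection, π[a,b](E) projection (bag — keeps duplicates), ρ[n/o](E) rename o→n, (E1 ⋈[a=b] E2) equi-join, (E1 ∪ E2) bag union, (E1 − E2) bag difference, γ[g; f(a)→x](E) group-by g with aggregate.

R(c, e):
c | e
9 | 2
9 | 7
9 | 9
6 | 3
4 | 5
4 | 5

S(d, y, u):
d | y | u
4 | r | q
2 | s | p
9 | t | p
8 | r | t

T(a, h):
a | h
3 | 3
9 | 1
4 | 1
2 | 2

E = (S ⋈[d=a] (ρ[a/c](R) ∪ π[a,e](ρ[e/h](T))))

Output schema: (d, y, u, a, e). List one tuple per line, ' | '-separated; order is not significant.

Row counts bottom-up:
  S → 4
  R → 6
  ρ[a/c](R) → 6
  T → 4
  ρ[e/h](T) → 4
  π[a,e](ρ[e/h](T)) → 4
  (ρ[a/c](R) ∪ π[a,e](ρ[e/h](T))) → 10
  (S ⋈[d=a] (ρ[a/c](R) ∪ π[a,e](ρ[e/h](T)))) → 8

== RESULT ==
d | y | u | a | e
2 | s | p | 2 | 2
4 | r | q | 4 | 1
4 | r | q | 4 | 5
4 | r | q | 4 | 5
9 | t | p | 9 | 1
9 | t | p | 9 | 2
9 | t | p | 9 | 7
9 | t | p | 9 | 9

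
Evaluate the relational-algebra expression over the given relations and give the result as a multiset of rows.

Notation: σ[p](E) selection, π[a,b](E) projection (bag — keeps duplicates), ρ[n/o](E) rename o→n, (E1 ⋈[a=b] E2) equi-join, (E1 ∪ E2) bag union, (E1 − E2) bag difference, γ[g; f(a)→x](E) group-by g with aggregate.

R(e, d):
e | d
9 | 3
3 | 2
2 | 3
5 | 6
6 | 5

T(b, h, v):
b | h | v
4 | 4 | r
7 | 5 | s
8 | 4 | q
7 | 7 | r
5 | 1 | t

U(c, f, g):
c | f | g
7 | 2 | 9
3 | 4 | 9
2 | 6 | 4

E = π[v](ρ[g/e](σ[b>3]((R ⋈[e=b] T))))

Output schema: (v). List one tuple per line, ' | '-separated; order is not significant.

Row counts bottom-up:
  R → 5
  T → 5
  (R ⋈[e=b] T) → 1
  σ[b>3]((R ⋈[e=b] T)) → 1
  ρ[g/e](σ[b>3]((R ⋈[e=b] T))) → 1
  π[v](ρ[g/e](σ[b>3]((R ⋈[e=b] T)))) → 1

== RESULT ==
v
t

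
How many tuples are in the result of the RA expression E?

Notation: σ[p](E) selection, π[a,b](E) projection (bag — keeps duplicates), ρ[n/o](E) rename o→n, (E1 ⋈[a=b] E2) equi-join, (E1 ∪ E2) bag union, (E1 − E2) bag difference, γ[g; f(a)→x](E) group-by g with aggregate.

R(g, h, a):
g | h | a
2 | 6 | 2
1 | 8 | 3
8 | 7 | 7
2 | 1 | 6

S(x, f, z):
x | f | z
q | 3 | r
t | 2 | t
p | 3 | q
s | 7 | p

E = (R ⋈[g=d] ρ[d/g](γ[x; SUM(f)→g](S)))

Row counts bottom-up:
  R → 4
  S → 4
  γ[x; SUM(f)→g](S) → 4
  ρ[d/g](γ[x; SUM(f)→g](S)) → 4
  (R ⋈[g=d] ρ[d/g](γ[x; SUM(f)→g](S))) → 2

|E| = 2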